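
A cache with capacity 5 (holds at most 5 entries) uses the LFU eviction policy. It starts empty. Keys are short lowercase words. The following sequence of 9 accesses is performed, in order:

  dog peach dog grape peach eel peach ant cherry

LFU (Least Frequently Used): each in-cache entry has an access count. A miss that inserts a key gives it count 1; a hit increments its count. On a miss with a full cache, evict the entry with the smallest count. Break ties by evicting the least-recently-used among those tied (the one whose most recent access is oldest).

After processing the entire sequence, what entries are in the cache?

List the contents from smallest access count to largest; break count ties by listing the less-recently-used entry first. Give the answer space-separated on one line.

Answer: eel ant cherry dog peach

Derivation:
LFU simulation (capacity=5):
  1. access dog: MISS. Cache: [dog(c=1)]
  2. access peach: MISS. Cache: [dog(c=1) peach(c=1)]
  3. access dog: HIT, count now 2. Cache: [peach(c=1) dog(c=2)]
  4. access grape: MISS. Cache: [peach(c=1) grape(c=1) dog(c=2)]
  5. access peach: HIT, count now 2. Cache: [grape(c=1) dog(c=2) peach(c=2)]
  6. access eel: MISS. Cache: [grape(c=1) eel(c=1) dog(c=2) peach(c=2)]
  7. access peach: HIT, count now 3. Cache: [grape(c=1) eel(c=1) dog(c=2) peach(c=3)]
  8. access ant: MISS. Cache: [grape(c=1) eel(c=1) ant(c=1) dog(c=2) peach(c=3)]
  9. access cherry: MISS, evict grape(c=1). Cache: [eel(c=1) ant(c=1) cherry(c=1) dog(c=2) peach(c=3)]
Total: 3 hits, 6 misses, 1 evictions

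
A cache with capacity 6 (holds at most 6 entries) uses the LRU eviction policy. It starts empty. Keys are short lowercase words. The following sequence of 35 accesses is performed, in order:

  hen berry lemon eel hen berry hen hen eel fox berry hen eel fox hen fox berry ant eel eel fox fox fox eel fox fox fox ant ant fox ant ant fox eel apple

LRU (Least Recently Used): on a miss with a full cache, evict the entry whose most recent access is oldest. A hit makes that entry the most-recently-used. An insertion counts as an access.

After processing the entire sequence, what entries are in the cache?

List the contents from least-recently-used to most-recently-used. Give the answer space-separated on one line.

LRU simulation (capacity=6):
  1. access hen: MISS. Cache (LRU->MRU): [hen]
  2. access berry: MISS. Cache (LRU->MRU): [hen berry]
  3. access lemon: MISS. Cache (LRU->MRU): [hen berry lemon]
  4. access eel: MISS. Cache (LRU->MRU): [hen berry lemon eel]
  5. access hen: HIT. Cache (LRU->MRU): [berry lemon eel hen]
  6. access berry: HIT. Cache (LRU->MRU): [lemon eel hen berry]
  7. access hen: HIT. Cache (LRU->MRU): [lemon eel berry hen]
  8. access hen: HIT. Cache (LRU->MRU): [lemon eel berry hen]
  9. access eel: HIT. Cache (LRU->MRU): [lemon berry hen eel]
  10. access fox: MISS. Cache (LRU->MRU): [lemon berry hen eel fox]
  11. access berry: HIT. Cache (LRU->MRU): [lemon hen eel fox berry]
  12. access hen: HIT. Cache (LRU->MRU): [lemon eel fox berry hen]
  13. access eel: HIT. Cache (LRU->MRU): [lemon fox berry hen eel]
  14. access fox: HIT. Cache (LRU->MRU): [lemon berry hen eel fox]
  15. access hen: HIT. Cache (LRU->MRU): [lemon berry eel fox hen]
  16. access fox: HIT. Cache (LRU->MRU): [lemon berry eel hen fox]
  17. access berry: HIT. Cache (LRU->MRU): [lemon eel hen fox berry]
  18. access ant: MISS. Cache (LRU->MRU): [lemon eel hen fox berry ant]
  19. access eel: HIT. Cache (LRU->MRU): [lemon hen fox berry ant eel]
  20. access eel: HIT. Cache (LRU->MRU): [lemon hen fox berry ant eel]
  21. access fox: HIT. Cache (LRU->MRU): [lemon hen berry ant eel fox]
  22. access fox: HIT. Cache (LRU->MRU): [lemon hen berry ant eel fox]
  23. access fox: HIT. Cache (LRU->MRU): [lemon hen berry ant eel fox]
  24. access eel: HIT. Cache (LRU->MRU): [lemon hen berry ant fox eel]
  25. access fox: HIT. Cache (LRU->MRU): [lemon hen berry ant eel fox]
  26. access fox: HIT. Cache (LRU->MRU): [lemon hen berry ant eel fox]
  27. access fox: HIT. Cache (LRU->MRU): [lemon hen berry ant eel fox]
  28. access ant: HIT. Cache (LRU->MRU): [lemon hen berry eel fox ant]
  29. access ant: HIT. Cache (LRU->MRU): [lemon hen berry eel fox ant]
  30. access fox: HIT. Cache (LRU->MRU): [lemon hen berry eel ant fox]
  31. access ant: HIT. Cache (LRU->MRU): [lemon hen berry eel fox ant]
  32. access ant: HIT. Cache (LRU->MRU): [lemon hen berry eel fox ant]
  33. access fox: HIT. Cache (LRU->MRU): [lemon hen berry eel ant fox]
  34. access eel: HIT. Cache (LRU->MRU): [lemon hen berry ant fox eel]
  35. access apple: MISS, evict lemon. Cache (LRU->MRU): [hen berry ant fox eel apple]
Total: 28 hits, 7 misses, 1 evictions

Answer: hen berry ant fox eel apple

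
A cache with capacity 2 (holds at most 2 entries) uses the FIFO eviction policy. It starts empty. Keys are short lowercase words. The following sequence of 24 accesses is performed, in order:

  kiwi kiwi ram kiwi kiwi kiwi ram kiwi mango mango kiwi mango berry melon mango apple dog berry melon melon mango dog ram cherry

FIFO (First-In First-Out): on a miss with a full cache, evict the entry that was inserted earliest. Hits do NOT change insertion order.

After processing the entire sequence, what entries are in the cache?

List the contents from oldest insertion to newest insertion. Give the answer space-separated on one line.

Answer: ram cherry

Derivation:
FIFO simulation (capacity=2):
  1. access kiwi: MISS. Cache (old->new): [kiwi]
  2. access kiwi: HIT. Cache (old->new): [kiwi]
  3. access ram: MISS. Cache (old->new): [kiwi ram]
  4. access kiwi: HIT. Cache (old->new): [kiwi ram]
  5. access kiwi: HIT. Cache (old->new): [kiwi ram]
  6. access kiwi: HIT. Cache (old->new): [kiwi ram]
  7. access ram: HIT. Cache (old->new): [kiwi ram]
  8. access kiwi: HIT. Cache (old->new): [kiwi ram]
  9. access mango: MISS, evict kiwi. Cache (old->new): [ram mango]
  10. access mango: HIT. Cache (old->new): [ram mango]
  11. access kiwi: MISS, evict ram. Cache (old->new): [mango kiwi]
  12. access mango: HIT. Cache (old->new): [mango kiwi]
  13. access berry: MISS, evict mango. Cache (old->new): [kiwi berry]
  14. access melon: MISS, evict kiwi. Cache (old->new): [berry melon]
  15. access mango: MISS, evict berry. Cache (old->new): [melon mango]
  16. access apple: MISS, evict melon. Cache (old->new): [mango apple]
  17. access dog: MISS, evict mango. Cache (old->new): [apple dog]
  18. access berry: MISS, evict apple. Cache (old->new): [dog berry]
  19. access melon: MISS, evict dog. Cache (old->new): [berry melon]
  20. access melon: HIT. Cache (old->new): [berry melon]
  21. access mango: MISS, evict berry. Cache (old->new): [melon mango]
  22. access dog: MISS, evict melon. Cache (old->new): [mango dog]
  23. access ram: MISS, evict mango. Cache (old->new): [dog ram]
  24. access cherry: MISS, evict dog. Cache (old->new): [ram cherry]
Total: 9 hits, 15 misses, 13 evictions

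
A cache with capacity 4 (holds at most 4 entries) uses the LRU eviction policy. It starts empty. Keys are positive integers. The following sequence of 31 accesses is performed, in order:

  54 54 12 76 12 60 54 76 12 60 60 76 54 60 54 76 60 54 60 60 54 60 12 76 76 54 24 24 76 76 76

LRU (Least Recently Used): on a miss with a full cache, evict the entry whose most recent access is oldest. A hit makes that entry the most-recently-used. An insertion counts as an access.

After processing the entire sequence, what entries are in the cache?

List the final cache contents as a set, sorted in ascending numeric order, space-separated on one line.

Answer: 12 24 54 76

Derivation:
LRU simulation (capacity=4):
  1. access 54: MISS. Cache (LRU->MRU): [54]
  2. access 54: HIT. Cache (LRU->MRU): [54]
  3. access 12: MISS. Cache (LRU->MRU): [54 12]
  4. access 76: MISS. Cache (LRU->MRU): [54 12 76]
  5. access 12: HIT. Cache (LRU->MRU): [54 76 12]
  6. access 60: MISS. Cache (LRU->MRU): [54 76 12 60]
  7. access 54: HIT. Cache (LRU->MRU): [76 12 60 54]
  8. access 76: HIT. Cache (LRU->MRU): [12 60 54 76]
  9. access 12: HIT. Cache (LRU->MRU): [60 54 76 12]
  10. access 60: HIT. Cache (LRU->MRU): [54 76 12 60]
  11. access 60: HIT. Cache (LRU->MRU): [54 76 12 60]
  12. access 76: HIT. Cache (LRU->MRU): [54 12 60 76]
  13. access 54: HIT. Cache (LRU->MRU): [12 60 76 54]
  14. access 60: HIT. Cache (LRU->MRU): [12 76 54 60]
  15. access 54: HIT. Cache (LRU->MRU): [12 76 60 54]
  16. access 76: HIT. Cache (LRU->MRU): [12 60 54 76]
  17. access 60: HIT. Cache (LRU->MRU): [12 54 76 60]
  18. access 54: HIT. Cache (LRU->MRU): [12 76 60 54]
  19. access 60: HIT. Cache (LRU->MRU): [12 76 54 60]
  20. access 60: HIT. Cache (LRU->MRU): [12 76 54 60]
  21. access 54: HIT. Cache (LRU->MRU): [12 76 60 54]
  22. access 60: HIT. Cache (LRU->MRU): [12 76 54 60]
  23. access 12: HIT. Cache (LRU->MRU): [76 54 60 12]
  24. access 76: HIT. Cache (LRU->MRU): [54 60 12 76]
  25. access 76: HIT. Cache (LRU->MRU): [54 60 12 76]
  26. access 54: HIT. Cache (LRU->MRU): [60 12 76 54]
  27. access 24: MISS, evict 60. Cache (LRU->MRU): [12 76 54 24]
  28. access 24: HIT. Cache (LRU->MRU): [12 76 54 24]
  29. access 76: HIT. Cache (LRU->MRU): [12 54 24 76]
  30. access 76: HIT. Cache (LRU->MRU): [12 54 24 76]
  31. access 76: HIT. Cache (LRU->MRU): [12 54 24 76]
Total: 26 hits, 5 misses, 1 evictions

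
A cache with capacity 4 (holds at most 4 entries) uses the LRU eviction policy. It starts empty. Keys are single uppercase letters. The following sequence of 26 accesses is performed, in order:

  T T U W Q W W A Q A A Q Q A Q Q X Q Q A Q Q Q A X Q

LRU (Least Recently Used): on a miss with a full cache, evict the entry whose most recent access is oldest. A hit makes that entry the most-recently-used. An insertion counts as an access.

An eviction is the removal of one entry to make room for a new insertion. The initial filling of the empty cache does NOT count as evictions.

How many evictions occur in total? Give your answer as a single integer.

Answer: 2

Derivation:
LRU simulation (capacity=4):
  1. access T: MISS. Cache (LRU->MRU): [T]
  2. access T: HIT. Cache (LRU->MRU): [T]
  3. access U: MISS. Cache (LRU->MRU): [T U]
  4. access W: MISS. Cache (LRU->MRU): [T U W]
  5. access Q: MISS. Cache (LRU->MRU): [T U W Q]
  6. access W: HIT. Cache (LRU->MRU): [T U Q W]
  7. access W: HIT. Cache (LRU->MRU): [T U Q W]
  8. access A: MISS, evict T. Cache (LRU->MRU): [U Q W A]
  9. access Q: HIT. Cache (LRU->MRU): [U W A Q]
  10. access A: HIT. Cache (LRU->MRU): [U W Q A]
  11. access A: HIT. Cache (LRU->MRU): [U W Q A]
  12. access Q: HIT. Cache (LRU->MRU): [U W A Q]
  13. access Q: HIT. Cache (LRU->MRU): [U W A Q]
  14. access A: HIT. Cache (LRU->MRU): [U W Q A]
  15. access Q: HIT. Cache (LRU->MRU): [U W A Q]
  16. access Q: HIT. Cache (LRU->MRU): [U W A Q]
  17. access X: MISS, evict U. Cache (LRU->MRU): [W A Q X]
  18. access Q: HIT. Cache (LRU->MRU): [W A X Q]
  19. access Q: HIT. Cache (LRU->MRU): [W A X Q]
  20. access A: HIT. Cache (LRU->MRU): [W X Q A]
  21. access Q: HIT. Cache (LRU->MRU): [W X A Q]
  22. access Q: HIT. Cache (LRU->MRU): [W X A Q]
  23. access Q: HIT. Cache (LRU->MRU): [W X A Q]
  24. access A: HIT. Cache (LRU->MRU): [W X Q A]
  25. access X: HIT. Cache (LRU->MRU): [W Q A X]
  26. access Q: HIT. Cache (LRU->MRU): [W A X Q]
Total: 20 hits, 6 misses, 2 evictions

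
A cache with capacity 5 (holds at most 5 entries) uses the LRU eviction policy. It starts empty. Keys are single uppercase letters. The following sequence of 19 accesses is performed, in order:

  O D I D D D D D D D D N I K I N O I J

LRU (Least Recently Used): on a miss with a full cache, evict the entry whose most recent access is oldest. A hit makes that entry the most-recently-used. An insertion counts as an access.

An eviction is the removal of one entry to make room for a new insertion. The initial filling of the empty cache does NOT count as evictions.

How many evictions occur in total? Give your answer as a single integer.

LRU simulation (capacity=5):
  1. access O: MISS. Cache (LRU->MRU): [O]
  2. access D: MISS. Cache (LRU->MRU): [O D]
  3. access I: MISS. Cache (LRU->MRU): [O D I]
  4. access D: HIT. Cache (LRU->MRU): [O I D]
  5. access D: HIT. Cache (LRU->MRU): [O I D]
  6. access D: HIT. Cache (LRU->MRU): [O I D]
  7. access D: HIT. Cache (LRU->MRU): [O I D]
  8. access D: HIT. Cache (LRU->MRU): [O I D]
  9. access D: HIT. Cache (LRU->MRU): [O I D]
  10. access D: HIT. Cache (LRU->MRU): [O I D]
  11. access D: HIT. Cache (LRU->MRU): [O I D]
  12. access N: MISS. Cache (LRU->MRU): [O I D N]
  13. access I: HIT. Cache (LRU->MRU): [O D N I]
  14. access K: MISS. Cache (LRU->MRU): [O D N I K]
  15. access I: HIT. Cache (LRU->MRU): [O D N K I]
  16. access N: HIT. Cache (LRU->MRU): [O D K I N]
  17. access O: HIT. Cache (LRU->MRU): [D K I N O]
  18. access I: HIT. Cache (LRU->MRU): [D K N O I]
  19. access J: MISS, evict D. Cache (LRU->MRU): [K N O I J]
Total: 13 hits, 6 misses, 1 evictions

Answer: 1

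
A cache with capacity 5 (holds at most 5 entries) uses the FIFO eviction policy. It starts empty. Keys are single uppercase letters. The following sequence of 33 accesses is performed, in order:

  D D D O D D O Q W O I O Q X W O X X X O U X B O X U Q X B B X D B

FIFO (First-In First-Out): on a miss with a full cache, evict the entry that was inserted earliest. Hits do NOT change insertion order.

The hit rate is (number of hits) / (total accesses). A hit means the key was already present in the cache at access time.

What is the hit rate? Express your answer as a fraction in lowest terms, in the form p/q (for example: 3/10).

FIFO simulation (capacity=5):
  1. access D: MISS. Cache (old->new): [D]
  2. access D: HIT. Cache (old->new): [D]
  3. access D: HIT. Cache (old->new): [D]
  4. access O: MISS. Cache (old->new): [D O]
  5. access D: HIT. Cache (old->new): [D O]
  6. access D: HIT. Cache (old->new): [D O]
  7. access O: HIT. Cache (old->new): [D O]
  8. access Q: MISS. Cache (old->new): [D O Q]
  9. access W: MISS. Cache (old->new): [D O Q W]
  10. access O: HIT. Cache (old->new): [D O Q W]
  11. access I: MISS. Cache (old->new): [D O Q W I]
  12. access O: HIT. Cache (old->new): [D O Q W I]
  13. access Q: HIT. Cache (old->new): [D O Q W I]
  14. access X: MISS, evict D. Cache (old->new): [O Q W I X]
  15. access W: HIT. Cache (old->new): [O Q W I X]
  16. access O: HIT. Cache (old->new): [O Q W I X]
  17. access X: HIT. Cache (old->new): [O Q W I X]
  18. access X: HIT. Cache (old->new): [O Q W I X]
  19. access X: HIT. Cache (old->new): [O Q W I X]
  20. access O: HIT. Cache (old->new): [O Q W I X]
  21. access U: MISS, evict O. Cache (old->new): [Q W I X U]
  22. access X: HIT. Cache (old->new): [Q W I X U]
  23. access B: MISS, evict Q. Cache (old->new): [W I X U B]
  24. access O: MISS, evict W. Cache (old->new): [I X U B O]
  25. access X: HIT. Cache (old->new): [I X U B O]
  26. access U: HIT. Cache (old->new): [I X U B O]
  27. access Q: MISS, evict I. Cache (old->new): [X U B O Q]
  28. access X: HIT. Cache (old->new): [X U B O Q]
  29. access B: HIT. Cache (old->new): [X U B O Q]
  30. access B: HIT. Cache (old->new): [X U B O Q]
  31. access X: HIT. Cache (old->new): [X U B O Q]
  32. access D: MISS, evict X. Cache (old->new): [U B O Q D]
  33. access B: HIT. Cache (old->new): [U B O Q D]
Total: 22 hits, 11 misses, 6 evictions

Hit rate = 22/33 = 2/3

Answer: 2/3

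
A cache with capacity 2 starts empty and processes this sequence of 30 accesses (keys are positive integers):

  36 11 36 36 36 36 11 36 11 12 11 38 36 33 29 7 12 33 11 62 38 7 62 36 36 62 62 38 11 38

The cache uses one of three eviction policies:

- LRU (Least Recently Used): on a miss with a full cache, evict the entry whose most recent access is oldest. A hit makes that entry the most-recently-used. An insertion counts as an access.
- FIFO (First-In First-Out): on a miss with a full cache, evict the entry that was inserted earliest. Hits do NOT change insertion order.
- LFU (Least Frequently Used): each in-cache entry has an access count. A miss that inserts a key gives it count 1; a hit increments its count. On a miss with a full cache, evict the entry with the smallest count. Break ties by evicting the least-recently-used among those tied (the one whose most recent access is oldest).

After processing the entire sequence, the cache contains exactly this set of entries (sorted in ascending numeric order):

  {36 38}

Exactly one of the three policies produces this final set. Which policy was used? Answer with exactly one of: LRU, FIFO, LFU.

Answer: LFU

Derivation:
Simulating under each policy and comparing final sets:
  LRU: final set = {11 38} -> differs
  FIFO: final set = {11 38} -> differs
  LFU: final set = {36 38} -> MATCHES target
Only LFU produces the target set.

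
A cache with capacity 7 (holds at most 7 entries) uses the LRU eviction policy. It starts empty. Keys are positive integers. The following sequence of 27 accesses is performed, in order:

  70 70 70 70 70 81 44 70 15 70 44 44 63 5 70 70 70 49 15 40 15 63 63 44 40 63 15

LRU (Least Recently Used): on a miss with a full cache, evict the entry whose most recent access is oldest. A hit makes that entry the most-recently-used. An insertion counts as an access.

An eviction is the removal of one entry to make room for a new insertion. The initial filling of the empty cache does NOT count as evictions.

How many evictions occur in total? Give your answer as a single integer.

Answer: 1

Derivation:
LRU simulation (capacity=7):
  1. access 70: MISS. Cache (LRU->MRU): [70]
  2. access 70: HIT. Cache (LRU->MRU): [70]
  3. access 70: HIT. Cache (LRU->MRU): [70]
  4. access 70: HIT. Cache (LRU->MRU): [70]
  5. access 70: HIT. Cache (LRU->MRU): [70]
  6. access 81: MISS. Cache (LRU->MRU): [70 81]
  7. access 44: MISS. Cache (LRU->MRU): [70 81 44]
  8. access 70: HIT. Cache (LRU->MRU): [81 44 70]
  9. access 15: MISS. Cache (LRU->MRU): [81 44 70 15]
  10. access 70: HIT. Cache (LRU->MRU): [81 44 15 70]
  11. access 44: HIT. Cache (LRU->MRU): [81 15 70 44]
  12. access 44: HIT. Cache (LRU->MRU): [81 15 70 44]
  13. access 63: MISS. Cache (LRU->MRU): [81 15 70 44 63]
  14. access 5: MISS. Cache (LRU->MRU): [81 15 70 44 63 5]
  15. access 70: HIT. Cache (LRU->MRU): [81 15 44 63 5 70]
  16. access 70: HIT. Cache (LRU->MRU): [81 15 44 63 5 70]
  17. access 70: HIT. Cache (LRU->MRU): [81 15 44 63 5 70]
  18. access 49: MISS. Cache (LRU->MRU): [81 15 44 63 5 70 49]
  19. access 15: HIT. Cache (LRU->MRU): [81 44 63 5 70 49 15]
  20. access 40: MISS, evict 81. Cache (LRU->MRU): [44 63 5 70 49 15 40]
  21. access 15: HIT. Cache (LRU->MRU): [44 63 5 70 49 40 15]
  22. access 63: HIT. Cache (LRU->MRU): [44 5 70 49 40 15 63]
  23. access 63: HIT. Cache (LRU->MRU): [44 5 70 49 40 15 63]
  24. access 44: HIT. Cache (LRU->MRU): [5 70 49 40 15 63 44]
  25. access 40: HIT. Cache (LRU->MRU): [5 70 49 15 63 44 40]
  26. access 63: HIT. Cache (LRU->MRU): [5 70 49 15 44 40 63]
  27. access 15: HIT. Cache (LRU->MRU): [5 70 49 44 40 63 15]
Total: 19 hits, 8 misses, 1 evictions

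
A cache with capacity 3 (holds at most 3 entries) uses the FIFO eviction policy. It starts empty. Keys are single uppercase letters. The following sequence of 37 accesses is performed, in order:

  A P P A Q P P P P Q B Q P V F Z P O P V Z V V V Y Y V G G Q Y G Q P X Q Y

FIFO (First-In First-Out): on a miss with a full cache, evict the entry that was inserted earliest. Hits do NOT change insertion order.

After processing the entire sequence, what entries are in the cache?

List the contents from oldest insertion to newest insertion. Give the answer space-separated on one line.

FIFO simulation (capacity=3):
  1. access A: MISS. Cache (old->new): [A]
  2. access P: MISS. Cache (old->new): [A P]
  3. access P: HIT. Cache (old->new): [A P]
  4. access A: HIT. Cache (old->new): [A P]
  5. access Q: MISS. Cache (old->new): [A P Q]
  6. access P: HIT. Cache (old->new): [A P Q]
  7. access P: HIT. Cache (old->new): [A P Q]
  8. access P: HIT. Cache (old->new): [A P Q]
  9. access P: HIT. Cache (old->new): [A P Q]
  10. access Q: HIT. Cache (old->new): [A P Q]
  11. access B: MISS, evict A. Cache (old->new): [P Q B]
  12. access Q: HIT. Cache (old->new): [P Q B]
  13. access P: HIT. Cache (old->new): [P Q B]
  14. access V: MISS, evict P. Cache (old->new): [Q B V]
  15. access F: MISS, evict Q. Cache (old->new): [B V F]
  16. access Z: MISS, evict B. Cache (old->new): [V F Z]
  17. access P: MISS, evict V. Cache (old->new): [F Z P]
  18. access O: MISS, evict F. Cache (old->new): [Z P O]
  19. access P: HIT. Cache (old->new): [Z P O]
  20. access V: MISS, evict Z. Cache (old->new): [P O V]
  21. access Z: MISS, evict P. Cache (old->new): [O V Z]
  22. access V: HIT. Cache (old->new): [O V Z]
  23. access V: HIT. Cache (old->new): [O V Z]
  24. access V: HIT. Cache (old->new): [O V Z]
  25. access Y: MISS, evict O. Cache (old->new): [V Z Y]
  26. access Y: HIT. Cache (old->new): [V Z Y]
  27. access V: HIT. Cache (old->new): [V Z Y]
  28. access G: MISS, evict V. Cache (old->new): [Z Y G]
  29. access G: HIT. Cache (old->new): [Z Y G]
  30. access Q: MISS, evict Z. Cache (old->new): [Y G Q]
  31. access Y: HIT. Cache (old->new): [Y G Q]
  32. access G: HIT. Cache (old->new): [Y G Q]
  33. access Q: HIT. Cache (old->new): [Y G Q]
  34. access P: MISS, evict Y. Cache (old->new): [G Q P]
  35. access X: MISS, evict G. Cache (old->new): [Q P X]
  36. access Q: HIT. Cache (old->new): [Q P X]
  37. access Y: MISS, evict Q. Cache (old->new): [P X Y]
Total: 20 hits, 17 misses, 14 evictions

Answer: P X Y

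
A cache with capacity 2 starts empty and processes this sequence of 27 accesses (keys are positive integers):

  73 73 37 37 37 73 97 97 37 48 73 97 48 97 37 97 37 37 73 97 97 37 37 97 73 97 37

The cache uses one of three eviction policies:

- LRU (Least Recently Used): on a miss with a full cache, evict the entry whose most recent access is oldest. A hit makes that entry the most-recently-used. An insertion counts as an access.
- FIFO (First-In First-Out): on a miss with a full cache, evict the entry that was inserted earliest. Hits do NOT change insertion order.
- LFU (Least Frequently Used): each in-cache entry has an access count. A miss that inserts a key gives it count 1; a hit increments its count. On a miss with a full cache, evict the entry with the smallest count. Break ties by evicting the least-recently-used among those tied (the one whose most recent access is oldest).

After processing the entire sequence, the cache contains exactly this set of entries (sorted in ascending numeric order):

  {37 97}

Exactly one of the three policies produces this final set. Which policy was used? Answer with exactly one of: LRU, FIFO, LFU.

Simulating under each policy and comparing final sets:
  LRU: final set = {37 97} -> MATCHES target
  FIFO: final set = {37 73} -> differs
  LFU: final set = {37 73} -> differs
Only LRU produces the target set.

Answer: LRU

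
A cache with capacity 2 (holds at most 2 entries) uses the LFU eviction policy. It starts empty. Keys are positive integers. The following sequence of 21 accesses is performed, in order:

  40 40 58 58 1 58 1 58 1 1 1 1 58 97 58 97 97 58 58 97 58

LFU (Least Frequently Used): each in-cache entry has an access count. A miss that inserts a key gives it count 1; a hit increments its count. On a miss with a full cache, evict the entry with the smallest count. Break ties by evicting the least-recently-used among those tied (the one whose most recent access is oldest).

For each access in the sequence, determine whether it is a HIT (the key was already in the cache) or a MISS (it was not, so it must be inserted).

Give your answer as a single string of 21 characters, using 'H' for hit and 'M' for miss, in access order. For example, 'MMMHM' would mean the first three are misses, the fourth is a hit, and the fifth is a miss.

Answer: MHMHMHHHHHHHHMMMHMHMM

Derivation:
LFU simulation (capacity=2):
  1. access 40: MISS. Cache: [40(c=1)]
  2. access 40: HIT, count now 2. Cache: [40(c=2)]
  3. access 58: MISS. Cache: [58(c=1) 40(c=2)]
  4. access 58: HIT, count now 2. Cache: [40(c=2) 58(c=2)]
  5. access 1: MISS, evict 40(c=2). Cache: [1(c=1) 58(c=2)]
  6. access 58: HIT, count now 3. Cache: [1(c=1) 58(c=3)]
  7. access 1: HIT, count now 2. Cache: [1(c=2) 58(c=3)]
  8. access 58: HIT, count now 4. Cache: [1(c=2) 58(c=4)]
  9. access 1: HIT, count now 3. Cache: [1(c=3) 58(c=4)]
  10. access 1: HIT, count now 4. Cache: [58(c=4) 1(c=4)]
  11. access 1: HIT, count now 5. Cache: [58(c=4) 1(c=5)]
  12. access 1: HIT, count now 6. Cache: [58(c=4) 1(c=6)]
  13. access 58: HIT, count now 5. Cache: [58(c=5) 1(c=6)]
  14. access 97: MISS, evict 58(c=5). Cache: [97(c=1) 1(c=6)]
  15. access 58: MISS, evict 97(c=1). Cache: [58(c=1) 1(c=6)]
  16. access 97: MISS, evict 58(c=1). Cache: [97(c=1) 1(c=6)]
  17. access 97: HIT, count now 2. Cache: [97(c=2) 1(c=6)]
  18. access 58: MISS, evict 97(c=2). Cache: [58(c=1) 1(c=6)]
  19. access 58: HIT, count now 2. Cache: [58(c=2) 1(c=6)]
  20. access 97: MISS, evict 58(c=2). Cache: [97(c=1) 1(c=6)]
  21. access 58: MISS, evict 97(c=1). Cache: [58(c=1) 1(c=6)]
Total: 12 hits, 9 misses, 7 evictions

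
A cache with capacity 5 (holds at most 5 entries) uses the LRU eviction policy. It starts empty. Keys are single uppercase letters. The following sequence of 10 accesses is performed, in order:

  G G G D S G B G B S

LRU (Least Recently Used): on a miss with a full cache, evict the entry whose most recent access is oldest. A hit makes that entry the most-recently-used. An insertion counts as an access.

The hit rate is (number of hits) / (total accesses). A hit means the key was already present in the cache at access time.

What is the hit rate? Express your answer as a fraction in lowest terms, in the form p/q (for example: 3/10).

LRU simulation (capacity=5):
  1. access G: MISS. Cache (LRU->MRU): [G]
  2. access G: HIT. Cache (LRU->MRU): [G]
  3. access G: HIT. Cache (LRU->MRU): [G]
  4. access D: MISS. Cache (LRU->MRU): [G D]
  5. access S: MISS. Cache (LRU->MRU): [G D S]
  6. access G: HIT. Cache (LRU->MRU): [D S G]
  7. access B: MISS. Cache (LRU->MRU): [D S G B]
  8. access G: HIT. Cache (LRU->MRU): [D S B G]
  9. access B: HIT. Cache (LRU->MRU): [D S G B]
  10. access S: HIT. Cache (LRU->MRU): [D G B S]
Total: 6 hits, 4 misses, 0 evictions

Hit rate = 6/10 = 3/5

Answer: 3/5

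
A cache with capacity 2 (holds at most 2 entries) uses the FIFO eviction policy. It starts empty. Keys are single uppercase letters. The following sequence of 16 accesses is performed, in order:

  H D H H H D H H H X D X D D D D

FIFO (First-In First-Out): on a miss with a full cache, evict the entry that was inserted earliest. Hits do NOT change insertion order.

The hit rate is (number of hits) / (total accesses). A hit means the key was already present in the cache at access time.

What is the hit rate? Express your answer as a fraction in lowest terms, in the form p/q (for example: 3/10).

Answer: 13/16

Derivation:
FIFO simulation (capacity=2):
  1. access H: MISS. Cache (old->new): [H]
  2. access D: MISS. Cache (old->new): [H D]
  3. access H: HIT. Cache (old->new): [H D]
  4. access H: HIT. Cache (old->new): [H D]
  5. access H: HIT. Cache (old->new): [H D]
  6. access D: HIT. Cache (old->new): [H D]
  7. access H: HIT. Cache (old->new): [H D]
  8. access H: HIT. Cache (old->new): [H D]
  9. access H: HIT. Cache (old->new): [H D]
  10. access X: MISS, evict H. Cache (old->new): [D X]
  11. access D: HIT. Cache (old->new): [D X]
  12. access X: HIT. Cache (old->new): [D X]
  13. access D: HIT. Cache (old->new): [D X]
  14. access D: HIT. Cache (old->new): [D X]
  15. access D: HIT. Cache (old->new): [D X]
  16. access D: HIT. Cache (old->new): [D X]
Total: 13 hits, 3 misses, 1 evictions

Hit rate = 13/16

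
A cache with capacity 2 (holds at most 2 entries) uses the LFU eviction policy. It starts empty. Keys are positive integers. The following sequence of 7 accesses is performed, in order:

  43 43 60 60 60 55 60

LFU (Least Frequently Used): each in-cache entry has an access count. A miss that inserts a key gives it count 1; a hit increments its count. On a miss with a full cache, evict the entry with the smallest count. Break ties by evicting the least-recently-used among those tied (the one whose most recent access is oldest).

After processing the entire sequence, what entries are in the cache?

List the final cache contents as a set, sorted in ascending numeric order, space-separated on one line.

Answer: 55 60

Derivation:
LFU simulation (capacity=2):
  1. access 43: MISS. Cache: [43(c=1)]
  2. access 43: HIT, count now 2. Cache: [43(c=2)]
  3. access 60: MISS. Cache: [60(c=1) 43(c=2)]
  4. access 60: HIT, count now 2. Cache: [43(c=2) 60(c=2)]
  5. access 60: HIT, count now 3. Cache: [43(c=2) 60(c=3)]
  6. access 55: MISS, evict 43(c=2). Cache: [55(c=1) 60(c=3)]
  7. access 60: HIT, count now 4. Cache: [55(c=1) 60(c=4)]
Total: 4 hits, 3 misses, 1 evictions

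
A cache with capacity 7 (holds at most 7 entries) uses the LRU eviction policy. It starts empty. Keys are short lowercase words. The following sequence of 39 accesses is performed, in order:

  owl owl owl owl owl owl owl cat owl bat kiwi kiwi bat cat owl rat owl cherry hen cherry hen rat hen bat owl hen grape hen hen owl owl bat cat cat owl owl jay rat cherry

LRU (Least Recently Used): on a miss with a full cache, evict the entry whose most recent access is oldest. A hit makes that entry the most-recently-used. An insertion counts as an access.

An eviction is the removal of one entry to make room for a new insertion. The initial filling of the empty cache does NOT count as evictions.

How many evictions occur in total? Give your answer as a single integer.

LRU simulation (capacity=7):
  1. access owl: MISS. Cache (LRU->MRU): [owl]
  2. access owl: HIT. Cache (LRU->MRU): [owl]
  3. access owl: HIT. Cache (LRU->MRU): [owl]
  4. access owl: HIT. Cache (LRU->MRU): [owl]
  5. access owl: HIT. Cache (LRU->MRU): [owl]
  6. access owl: HIT. Cache (LRU->MRU): [owl]
  7. access owl: HIT. Cache (LRU->MRU): [owl]
  8. access cat: MISS. Cache (LRU->MRU): [owl cat]
  9. access owl: HIT. Cache (LRU->MRU): [cat owl]
  10. access bat: MISS. Cache (LRU->MRU): [cat owl bat]
  11. access kiwi: MISS. Cache (LRU->MRU): [cat owl bat kiwi]
  12. access kiwi: HIT. Cache (LRU->MRU): [cat owl bat kiwi]
  13. access bat: HIT. Cache (LRU->MRU): [cat owl kiwi bat]
  14. access cat: HIT. Cache (LRU->MRU): [owl kiwi bat cat]
  15. access owl: HIT. Cache (LRU->MRU): [kiwi bat cat owl]
  16. access rat: MISS. Cache (LRU->MRU): [kiwi bat cat owl rat]
  17. access owl: HIT. Cache (LRU->MRU): [kiwi bat cat rat owl]
  18. access cherry: MISS. Cache (LRU->MRU): [kiwi bat cat rat owl cherry]
  19. access hen: MISS. Cache (LRU->MRU): [kiwi bat cat rat owl cherry hen]
  20. access cherry: HIT. Cache (LRU->MRU): [kiwi bat cat rat owl hen cherry]
  21. access hen: HIT. Cache (LRU->MRU): [kiwi bat cat rat owl cherry hen]
  22. access rat: HIT. Cache (LRU->MRU): [kiwi bat cat owl cherry hen rat]
  23. access hen: HIT. Cache (LRU->MRU): [kiwi bat cat owl cherry rat hen]
  24. access bat: HIT. Cache (LRU->MRU): [kiwi cat owl cherry rat hen bat]
  25. access owl: HIT. Cache (LRU->MRU): [kiwi cat cherry rat hen bat owl]
  26. access hen: HIT. Cache (LRU->MRU): [kiwi cat cherry rat bat owl hen]
  27. access grape: MISS, evict kiwi. Cache (LRU->MRU): [cat cherry rat bat owl hen grape]
  28. access hen: HIT. Cache (LRU->MRU): [cat cherry rat bat owl grape hen]
  29. access hen: HIT. Cache (LRU->MRU): [cat cherry rat bat owl grape hen]
  30. access owl: HIT. Cache (LRU->MRU): [cat cherry rat bat grape hen owl]
  31. access owl: HIT. Cache (LRU->MRU): [cat cherry rat bat grape hen owl]
  32. access bat: HIT. Cache (LRU->MRU): [cat cherry rat grape hen owl bat]
  33. access cat: HIT. Cache (LRU->MRU): [cherry rat grape hen owl bat cat]
  34. access cat: HIT. Cache (LRU->MRU): [cherry rat grape hen owl bat cat]
  35. access owl: HIT. Cache (LRU->MRU): [cherry rat grape hen bat cat owl]
  36. access owl: HIT. Cache (LRU->MRU): [cherry rat grape hen bat cat owl]
  37. access jay: MISS, evict cherry. Cache (LRU->MRU): [rat grape hen bat cat owl jay]
  38. access rat: HIT. Cache (LRU->MRU): [grape hen bat cat owl jay rat]
  39. access cherry: MISS, evict grape. Cache (LRU->MRU): [hen bat cat owl jay rat cherry]
Total: 29 hits, 10 misses, 3 evictions

Answer: 3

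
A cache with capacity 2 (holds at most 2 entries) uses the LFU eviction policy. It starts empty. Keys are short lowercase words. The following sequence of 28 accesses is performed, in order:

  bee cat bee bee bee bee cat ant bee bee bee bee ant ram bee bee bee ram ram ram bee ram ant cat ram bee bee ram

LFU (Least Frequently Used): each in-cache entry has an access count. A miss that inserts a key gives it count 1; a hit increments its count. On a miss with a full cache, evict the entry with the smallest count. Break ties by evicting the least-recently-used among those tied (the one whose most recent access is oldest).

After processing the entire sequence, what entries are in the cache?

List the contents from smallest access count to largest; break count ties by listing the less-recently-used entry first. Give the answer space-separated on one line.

LFU simulation (capacity=2):
  1. access bee: MISS. Cache: [bee(c=1)]
  2. access cat: MISS. Cache: [bee(c=1) cat(c=1)]
  3. access bee: HIT, count now 2. Cache: [cat(c=1) bee(c=2)]
  4. access bee: HIT, count now 3. Cache: [cat(c=1) bee(c=3)]
  5. access bee: HIT, count now 4. Cache: [cat(c=1) bee(c=4)]
  6. access bee: HIT, count now 5. Cache: [cat(c=1) bee(c=5)]
  7. access cat: HIT, count now 2. Cache: [cat(c=2) bee(c=5)]
  8. access ant: MISS, evict cat(c=2). Cache: [ant(c=1) bee(c=5)]
  9. access bee: HIT, count now 6. Cache: [ant(c=1) bee(c=6)]
  10. access bee: HIT, count now 7. Cache: [ant(c=1) bee(c=7)]
  11. access bee: HIT, count now 8. Cache: [ant(c=1) bee(c=8)]
  12. access bee: HIT, count now 9. Cache: [ant(c=1) bee(c=9)]
  13. access ant: HIT, count now 2. Cache: [ant(c=2) bee(c=9)]
  14. access ram: MISS, evict ant(c=2). Cache: [ram(c=1) bee(c=9)]
  15. access bee: HIT, count now 10. Cache: [ram(c=1) bee(c=10)]
  16. access bee: HIT, count now 11. Cache: [ram(c=1) bee(c=11)]
  17. access bee: HIT, count now 12. Cache: [ram(c=1) bee(c=12)]
  18. access ram: HIT, count now 2. Cache: [ram(c=2) bee(c=12)]
  19. access ram: HIT, count now 3. Cache: [ram(c=3) bee(c=12)]
  20. access ram: HIT, count now 4. Cache: [ram(c=4) bee(c=12)]
  21. access bee: HIT, count now 13. Cache: [ram(c=4) bee(c=13)]
  22. access ram: HIT, count now 5. Cache: [ram(c=5) bee(c=13)]
  23. access ant: MISS, evict ram(c=5). Cache: [ant(c=1) bee(c=13)]
  24. access cat: MISS, evict ant(c=1). Cache: [cat(c=1) bee(c=13)]
  25. access ram: MISS, evict cat(c=1). Cache: [ram(c=1) bee(c=13)]
  26. access bee: HIT, count now 14. Cache: [ram(c=1) bee(c=14)]
  27. access bee: HIT, count now 15. Cache: [ram(c=1) bee(c=15)]
  28. access ram: HIT, count now 2. Cache: [ram(c=2) bee(c=15)]
Total: 21 hits, 7 misses, 5 evictions

Answer: ram bee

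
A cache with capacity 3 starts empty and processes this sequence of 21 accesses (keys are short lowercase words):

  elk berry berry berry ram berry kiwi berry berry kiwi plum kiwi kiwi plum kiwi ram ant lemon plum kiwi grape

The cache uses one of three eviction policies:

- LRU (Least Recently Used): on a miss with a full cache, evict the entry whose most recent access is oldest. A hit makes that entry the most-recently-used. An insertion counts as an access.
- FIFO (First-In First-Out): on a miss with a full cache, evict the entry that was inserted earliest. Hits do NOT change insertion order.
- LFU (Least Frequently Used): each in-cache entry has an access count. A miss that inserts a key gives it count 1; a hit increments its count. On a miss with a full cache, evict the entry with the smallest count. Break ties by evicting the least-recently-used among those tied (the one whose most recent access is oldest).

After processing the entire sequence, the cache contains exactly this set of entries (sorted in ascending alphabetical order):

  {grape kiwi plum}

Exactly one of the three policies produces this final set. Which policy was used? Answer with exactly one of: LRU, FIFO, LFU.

Simulating under each policy and comparing final sets:
  LRU: final set = {grape kiwi plum} -> MATCHES target
  FIFO: final set = {grape kiwi lemon} -> differs
  LFU: final set = {berry grape kiwi} -> differs
Only LRU produces the target set.

Answer: LRU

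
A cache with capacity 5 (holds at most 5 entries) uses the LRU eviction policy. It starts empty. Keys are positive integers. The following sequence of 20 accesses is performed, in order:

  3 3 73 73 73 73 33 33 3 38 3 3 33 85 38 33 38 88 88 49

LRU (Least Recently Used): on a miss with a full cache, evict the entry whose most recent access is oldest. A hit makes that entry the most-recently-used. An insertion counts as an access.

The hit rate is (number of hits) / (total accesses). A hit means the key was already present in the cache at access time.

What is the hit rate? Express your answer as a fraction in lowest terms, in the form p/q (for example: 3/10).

Answer: 13/20

Derivation:
LRU simulation (capacity=5):
  1. access 3: MISS. Cache (LRU->MRU): [3]
  2. access 3: HIT. Cache (LRU->MRU): [3]
  3. access 73: MISS. Cache (LRU->MRU): [3 73]
  4. access 73: HIT. Cache (LRU->MRU): [3 73]
  5. access 73: HIT. Cache (LRU->MRU): [3 73]
  6. access 73: HIT. Cache (LRU->MRU): [3 73]
  7. access 33: MISS. Cache (LRU->MRU): [3 73 33]
  8. access 33: HIT. Cache (LRU->MRU): [3 73 33]
  9. access 3: HIT. Cache (LRU->MRU): [73 33 3]
  10. access 38: MISS. Cache (LRU->MRU): [73 33 3 38]
  11. access 3: HIT. Cache (LRU->MRU): [73 33 38 3]
  12. access 3: HIT. Cache (LRU->MRU): [73 33 38 3]
  13. access 33: HIT. Cache (LRU->MRU): [73 38 3 33]
  14. access 85: MISS. Cache (LRU->MRU): [73 38 3 33 85]
  15. access 38: HIT. Cache (LRU->MRU): [73 3 33 85 38]
  16. access 33: HIT. Cache (LRU->MRU): [73 3 85 38 33]
  17. access 38: HIT. Cache (LRU->MRU): [73 3 85 33 38]
  18. access 88: MISS, evict 73. Cache (LRU->MRU): [3 85 33 38 88]
  19. access 88: HIT. Cache (LRU->MRU): [3 85 33 38 88]
  20. access 49: MISS, evict 3. Cache (LRU->MRU): [85 33 38 88 49]
Total: 13 hits, 7 misses, 2 evictions

Hit rate = 13/20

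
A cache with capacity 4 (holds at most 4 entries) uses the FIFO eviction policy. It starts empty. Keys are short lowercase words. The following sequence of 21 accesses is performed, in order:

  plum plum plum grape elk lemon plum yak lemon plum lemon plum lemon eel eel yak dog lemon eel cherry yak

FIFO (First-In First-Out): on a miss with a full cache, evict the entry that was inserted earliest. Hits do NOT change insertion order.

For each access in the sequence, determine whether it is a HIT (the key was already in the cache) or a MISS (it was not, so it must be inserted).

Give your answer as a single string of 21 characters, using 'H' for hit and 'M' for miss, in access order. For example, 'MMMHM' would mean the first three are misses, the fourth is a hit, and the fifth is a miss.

Answer: MHHMMMHMHMHHHMHHMMHMM

Derivation:
FIFO simulation (capacity=4):
  1. access plum: MISS. Cache (old->new): [plum]
  2. access plum: HIT. Cache (old->new): [plum]
  3. access plum: HIT. Cache (old->new): [plum]
  4. access grape: MISS. Cache (old->new): [plum grape]
  5. access elk: MISS. Cache (old->new): [plum grape elk]
  6. access lemon: MISS. Cache (old->new): [plum grape elk lemon]
  7. access plum: HIT. Cache (old->new): [plum grape elk lemon]
  8. access yak: MISS, evict plum. Cache (old->new): [grape elk lemon yak]
  9. access lemon: HIT. Cache (old->new): [grape elk lemon yak]
  10. access plum: MISS, evict grape. Cache (old->new): [elk lemon yak plum]
  11. access lemon: HIT. Cache (old->new): [elk lemon yak plum]
  12. access plum: HIT. Cache (old->new): [elk lemon yak plum]
  13. access lemon: HIT. Cache (old->new): [elk lemon yak plum]
  14. access eel: MISS, evict elk. Cache (old->new): [lemon yak plum eel]
  15. access eel: HIT. Cache (old->new): [lemon yak plum eel]
  16. access yak: HIT. Cache (old->new): [lemon yak plum eel]
  17. access dog: MISS, evict lemon. Cache (old->new): [yak plum eel dog]
  18. access lemon: MISS, evict yak. Cache (old->new): [plum eel dog lemon]
  19. access eel: HIT. Cache (old->new): [plum eel dog lemon]
  20. access cherry: MISS, evict plum. Cache (old->new): [eel dog lemon cherry]
  21. access yak: MISS, evict eel. Cache (old->new): [dog lemon cherry yak]
Total: 10 hits, 11 misses, 7 evictions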